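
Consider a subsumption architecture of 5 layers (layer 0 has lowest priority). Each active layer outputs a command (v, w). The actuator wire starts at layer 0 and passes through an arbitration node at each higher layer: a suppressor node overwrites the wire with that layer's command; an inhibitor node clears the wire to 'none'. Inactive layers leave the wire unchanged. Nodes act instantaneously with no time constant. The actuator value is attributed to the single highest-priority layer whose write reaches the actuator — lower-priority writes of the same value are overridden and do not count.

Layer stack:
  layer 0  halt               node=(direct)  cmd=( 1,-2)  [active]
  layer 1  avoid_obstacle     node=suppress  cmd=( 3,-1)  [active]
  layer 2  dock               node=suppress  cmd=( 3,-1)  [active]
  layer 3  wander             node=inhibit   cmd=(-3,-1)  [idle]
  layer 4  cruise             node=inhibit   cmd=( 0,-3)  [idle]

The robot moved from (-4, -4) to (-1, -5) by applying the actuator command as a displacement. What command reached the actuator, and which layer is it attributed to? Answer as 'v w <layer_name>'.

displacement = (-1, -5) − (-4, -4) = (3, -1)
[0] halt on; wire := (1, -2)
[1] avoid_obstacle on (suppress); wire := (3, -1)
[2] dock on (suppress); wire := (3, -1)
[3] wander off; pass (3, -1)
[4] cruise off; pass (3, -1)
output (3, -1) — from layer 2 (dock)

3 -1 dock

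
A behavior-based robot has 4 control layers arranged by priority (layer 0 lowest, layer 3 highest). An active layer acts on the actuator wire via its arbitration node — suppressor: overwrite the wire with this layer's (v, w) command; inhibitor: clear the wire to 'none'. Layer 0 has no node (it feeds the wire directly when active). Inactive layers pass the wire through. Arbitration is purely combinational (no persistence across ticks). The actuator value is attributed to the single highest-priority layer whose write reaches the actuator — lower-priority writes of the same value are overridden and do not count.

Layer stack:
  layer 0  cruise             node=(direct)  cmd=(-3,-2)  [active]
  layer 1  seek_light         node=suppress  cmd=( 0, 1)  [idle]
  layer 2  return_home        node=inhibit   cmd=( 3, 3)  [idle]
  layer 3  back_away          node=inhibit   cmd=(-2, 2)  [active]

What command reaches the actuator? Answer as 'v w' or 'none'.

layer 0 (cruise) active — direct: (-3, -2)
layer 1 (seek_light) idle — unchanged: (-3, -2)
layer 2 (return_home) idle — unchanged: (-3, -2)
layer 3 (back_away) active — inhibits: none
→ actuator none

none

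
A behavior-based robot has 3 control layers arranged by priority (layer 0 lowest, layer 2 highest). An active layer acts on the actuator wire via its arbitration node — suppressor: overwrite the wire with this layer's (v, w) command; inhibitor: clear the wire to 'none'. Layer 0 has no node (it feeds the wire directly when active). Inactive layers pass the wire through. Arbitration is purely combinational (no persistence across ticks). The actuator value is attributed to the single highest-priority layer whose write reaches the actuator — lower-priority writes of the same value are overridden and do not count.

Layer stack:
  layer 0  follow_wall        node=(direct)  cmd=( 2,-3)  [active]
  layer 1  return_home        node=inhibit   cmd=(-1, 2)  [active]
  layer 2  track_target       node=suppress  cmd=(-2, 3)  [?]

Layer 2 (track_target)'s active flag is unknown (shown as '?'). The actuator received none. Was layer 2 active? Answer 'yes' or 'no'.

If layer 2 is active=yes:
  actuator would be (-2, 3)
If layer 2 is active=no:
  actuator would be none
Observed none, so layer 2 was idle.

no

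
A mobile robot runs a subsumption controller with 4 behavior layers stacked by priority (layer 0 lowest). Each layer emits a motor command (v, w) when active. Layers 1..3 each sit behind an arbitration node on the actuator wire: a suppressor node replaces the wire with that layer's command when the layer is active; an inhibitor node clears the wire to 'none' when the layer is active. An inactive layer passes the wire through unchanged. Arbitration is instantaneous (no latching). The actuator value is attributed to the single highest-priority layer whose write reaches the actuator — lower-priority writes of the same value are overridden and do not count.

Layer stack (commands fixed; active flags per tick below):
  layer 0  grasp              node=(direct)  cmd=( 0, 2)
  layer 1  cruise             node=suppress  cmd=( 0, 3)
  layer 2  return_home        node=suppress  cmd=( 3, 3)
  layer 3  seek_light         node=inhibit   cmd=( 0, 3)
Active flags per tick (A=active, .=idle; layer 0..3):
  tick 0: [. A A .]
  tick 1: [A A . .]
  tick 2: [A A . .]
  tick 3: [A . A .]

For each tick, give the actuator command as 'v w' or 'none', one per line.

tick 0:
  [0] grasp off; wire := none
  [1] cruise on (suppress); wire := (0, 3)
  [2] return_home on (suppress); wire := (3, 3)
  [3] seek_light off; pass (3, 3)
  output (3, 3)
tick 1:
  [0] grasp on; wire := (0, 2)
  [1] cruise on (suppress); wire := (0, 3)
  [2] return_home off; pass (0, 3)
  [3] seek_light off; pass (0, 3)
  output (0, 3)
tick 2:
  [0] grasp on; wire := (0, 2)
  [1] cruise on (suppress); wire := (0, 3)
  [2] return_home off; pass (0, 3)
  [3] seek_light off; pass (0, 3)
  output (0, 3)
tick 3:
  [0] grasp on; wire := (0, 2)
  [1] cruise off; pass (0, 2)
  [2] return_home on (suppress); wire := (3, 3)
  [3] seek_light off; pass (3, 3)
  output (3, 3)

3 3
0 3
0 3
3 3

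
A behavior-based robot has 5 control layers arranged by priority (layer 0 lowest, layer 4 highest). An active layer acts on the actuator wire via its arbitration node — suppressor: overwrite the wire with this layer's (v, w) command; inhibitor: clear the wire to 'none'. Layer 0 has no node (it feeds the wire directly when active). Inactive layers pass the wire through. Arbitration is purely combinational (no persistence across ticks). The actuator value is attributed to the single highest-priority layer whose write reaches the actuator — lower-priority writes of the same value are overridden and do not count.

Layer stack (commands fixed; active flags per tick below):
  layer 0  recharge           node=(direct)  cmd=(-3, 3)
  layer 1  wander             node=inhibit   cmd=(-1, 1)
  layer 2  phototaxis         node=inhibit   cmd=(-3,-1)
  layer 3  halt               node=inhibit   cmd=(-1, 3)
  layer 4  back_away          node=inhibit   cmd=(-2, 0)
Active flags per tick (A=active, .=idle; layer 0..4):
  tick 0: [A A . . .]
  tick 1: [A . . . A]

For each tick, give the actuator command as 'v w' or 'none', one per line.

none
none

tick 0:
  [0] recharge on; wire := (-3, 3)
  [1] wander on (inhibit); wire := none
  [2] phototaxis off; pass none
  [3] halt off; pass none
  [4] back_away off; pass none
  output none
tick 1:
  [0] recharge on; wire := (-3, 3)
  [1] wander off; pass (-3, 3)
  [2] phototaxis off; pass (-3, 3)
  [3] halt off; pass (-3, 3)
  [4] back_away on (inhibit); wire := none
  output none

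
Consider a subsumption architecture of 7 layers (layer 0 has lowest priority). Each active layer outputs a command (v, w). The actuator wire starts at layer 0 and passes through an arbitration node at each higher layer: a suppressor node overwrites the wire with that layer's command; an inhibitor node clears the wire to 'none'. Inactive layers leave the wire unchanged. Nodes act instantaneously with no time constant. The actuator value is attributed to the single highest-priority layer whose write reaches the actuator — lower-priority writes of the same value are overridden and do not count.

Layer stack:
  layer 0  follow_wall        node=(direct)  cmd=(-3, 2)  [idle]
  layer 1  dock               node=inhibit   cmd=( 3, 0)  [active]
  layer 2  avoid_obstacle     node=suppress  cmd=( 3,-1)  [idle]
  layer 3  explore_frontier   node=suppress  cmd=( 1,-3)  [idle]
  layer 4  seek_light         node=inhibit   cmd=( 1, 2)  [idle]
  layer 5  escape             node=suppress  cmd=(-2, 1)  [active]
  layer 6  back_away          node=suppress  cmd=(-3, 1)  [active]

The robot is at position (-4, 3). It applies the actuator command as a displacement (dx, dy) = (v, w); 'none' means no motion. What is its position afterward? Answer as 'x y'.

layer 0 (follow_wall) idle — none
layer 1 (dock) active — inhibits: none
layer 2 (avoid_obstacle) idle — unchanged: none
layer 3 (explore_frontier) idle — unchanged: none
layer 4 (seek_light) idle — unchanged: none
layer 5 (escape) active — suppresses: (-2, 1)
layer 6 (back_away) active — suppresses: (-3, 1)
→ actuator (-3, 1)
position: (-4, 3) + (-3, 1) = (-7, 4)

-7 4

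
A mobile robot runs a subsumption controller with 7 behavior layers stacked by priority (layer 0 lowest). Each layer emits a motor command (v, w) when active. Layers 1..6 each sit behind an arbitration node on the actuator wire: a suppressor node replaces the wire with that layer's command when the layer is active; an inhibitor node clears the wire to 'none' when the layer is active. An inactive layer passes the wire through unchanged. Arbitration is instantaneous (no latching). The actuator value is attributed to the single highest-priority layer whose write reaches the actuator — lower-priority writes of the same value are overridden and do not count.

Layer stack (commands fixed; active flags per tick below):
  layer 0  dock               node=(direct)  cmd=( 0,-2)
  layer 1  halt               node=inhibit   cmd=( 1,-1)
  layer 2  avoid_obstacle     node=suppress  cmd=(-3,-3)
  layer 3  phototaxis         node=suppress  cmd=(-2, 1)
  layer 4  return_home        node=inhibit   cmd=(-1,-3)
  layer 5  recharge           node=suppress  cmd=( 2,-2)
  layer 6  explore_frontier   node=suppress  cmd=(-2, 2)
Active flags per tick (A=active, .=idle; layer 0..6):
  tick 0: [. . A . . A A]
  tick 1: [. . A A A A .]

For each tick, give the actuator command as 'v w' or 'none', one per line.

tick 0:
  L0 dock: idle → wire = none
  L1 halt: idle → wire stays none
  L2 avoid_obstacle: active, suppressor → wire = (-3, -3)
  L3 phototaxis: idle → wire stays (-3, -3)
  L4 return_home: idle → wire stays (-3, -3)
  L5 recharge: active, suppressor → wire = (2, -2)
  L6 explore_frontier: active, suppressor → wire = (-2, 2)
  actuator = (-2, 2)
tick 1:
  L0 dock: idle → wire = none
  L1 halt: idle → wire stays none
  L2 avoid_obstacle: active, suppressor → wire = (-3, -3)
  L3 phototaxis: active, suppressor → wire = (-2, 1)
  L4 return_home: active, inhibitor → wire = none
  L5 recharge: active, suppressor → wire = (2, -2)
  L6 explore_frontier: idle → wire stays (2, -2)
  actuator = (2, -2)

-2 2
2 -2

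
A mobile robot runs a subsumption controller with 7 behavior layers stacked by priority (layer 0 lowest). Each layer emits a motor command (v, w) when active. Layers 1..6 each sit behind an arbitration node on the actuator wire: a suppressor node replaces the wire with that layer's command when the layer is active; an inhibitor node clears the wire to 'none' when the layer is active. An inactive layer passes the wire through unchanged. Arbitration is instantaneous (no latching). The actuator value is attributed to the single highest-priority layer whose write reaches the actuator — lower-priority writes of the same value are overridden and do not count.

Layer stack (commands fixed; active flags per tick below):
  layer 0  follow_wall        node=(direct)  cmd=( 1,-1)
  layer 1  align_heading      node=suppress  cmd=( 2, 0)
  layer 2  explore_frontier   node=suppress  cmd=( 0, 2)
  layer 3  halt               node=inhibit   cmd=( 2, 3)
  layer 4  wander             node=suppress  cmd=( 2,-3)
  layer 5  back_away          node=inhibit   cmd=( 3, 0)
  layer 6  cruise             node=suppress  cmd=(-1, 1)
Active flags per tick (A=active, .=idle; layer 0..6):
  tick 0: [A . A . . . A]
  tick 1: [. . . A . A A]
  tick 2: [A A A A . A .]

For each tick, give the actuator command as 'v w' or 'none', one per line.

-1 1
-1 1
none

tick 0:
  layer 0 (follow_wall) active — direct: (1, -1)
  layer 1 (align_heading) idle — unchanged: (1, -1)
  layer 2 (explore_frontier) active — suppresses: (0, 2)
  layer 3 (halt) idle — unchanged: (0, 2)
  layer 4 (wander) idle — unchanged: (0, 2)
  layer 5 (back_away) idle — unchanged: (0, 2)
  layer 6 (cruise) active — suppresses: (-1, 1)
  → actuator (-1, 1)
tick 1:
  layer 0 (follow_wall) idle — none
  layer 1 (align_heading) idle — unchanged: none
  layer 2 (explore_frontier) idle — unchanged: none
  layer 3 (halt) active — inhibits: none
  layer 4 (wander) idle — unchanged: none
  layer 5 (back_away) active — inhibits: none
  layer 6 (cruise) active — suppresses: (-1, 1)
  → actuator (-1, 1)
tick 2:
  layer 0 (follow_wall) active — direct: (1, -1)
  layer 1 (align_heading) active — suppresses: (2, 0)
  layer 2 (explore_frontier) active — suppresses: (0, 2)
  layer 3 (halt) active — inhibits: none
  layer 4 (wander) idle — unchanged: none
  layer 5 (back_away) active — inhibits: none
  layer 6 (cruise) idle — unchanged: none
  → actuator none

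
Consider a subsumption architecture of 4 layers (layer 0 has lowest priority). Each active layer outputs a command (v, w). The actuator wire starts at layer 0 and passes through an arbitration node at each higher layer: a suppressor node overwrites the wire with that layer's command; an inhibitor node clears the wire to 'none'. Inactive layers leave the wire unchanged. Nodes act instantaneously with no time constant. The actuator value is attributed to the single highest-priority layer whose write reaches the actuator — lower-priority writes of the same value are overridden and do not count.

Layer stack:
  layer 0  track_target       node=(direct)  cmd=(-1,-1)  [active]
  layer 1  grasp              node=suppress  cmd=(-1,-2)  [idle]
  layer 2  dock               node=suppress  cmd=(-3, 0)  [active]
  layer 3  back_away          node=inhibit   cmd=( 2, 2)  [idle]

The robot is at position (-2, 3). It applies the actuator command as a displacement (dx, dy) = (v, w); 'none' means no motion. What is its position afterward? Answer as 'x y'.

L0 track_target: active, feeds wire = (-1, -1)
L1 grasp: idle → wire stays (-1, -1)
L2 dock: active, suppressor → wire = (-3, 0)
L3 back_away: idle → wire stays (-3, 0)
actuator = (-3, 0)
position: (-2, 3) + (-3, 0) = (-5, 3)

-5 3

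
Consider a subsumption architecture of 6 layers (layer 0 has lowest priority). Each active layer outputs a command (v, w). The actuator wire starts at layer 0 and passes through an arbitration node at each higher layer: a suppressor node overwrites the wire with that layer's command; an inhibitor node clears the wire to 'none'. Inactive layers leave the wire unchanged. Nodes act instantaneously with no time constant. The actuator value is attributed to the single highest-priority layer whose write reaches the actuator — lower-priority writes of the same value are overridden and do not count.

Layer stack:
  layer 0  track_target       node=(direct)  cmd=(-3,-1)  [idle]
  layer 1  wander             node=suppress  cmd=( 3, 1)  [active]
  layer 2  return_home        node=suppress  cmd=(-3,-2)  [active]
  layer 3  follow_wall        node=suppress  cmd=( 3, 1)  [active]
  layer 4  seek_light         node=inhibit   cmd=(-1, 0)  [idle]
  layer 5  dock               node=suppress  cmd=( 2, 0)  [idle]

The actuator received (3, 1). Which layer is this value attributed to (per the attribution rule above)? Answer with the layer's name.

follow_wall

[0] track_target off; wire := none
[1] wander on (suppress); wire := (3, 1)
[2] return_home on (suppress); wire := (-3, -2)
[3] follow_wall on (suppress); wire := (3, 1)
[4] seek_light off; pass (3, 1)
[5] dock off; pass (3, 1)
output (3, 1)
last writer: layer 3 = follow_wall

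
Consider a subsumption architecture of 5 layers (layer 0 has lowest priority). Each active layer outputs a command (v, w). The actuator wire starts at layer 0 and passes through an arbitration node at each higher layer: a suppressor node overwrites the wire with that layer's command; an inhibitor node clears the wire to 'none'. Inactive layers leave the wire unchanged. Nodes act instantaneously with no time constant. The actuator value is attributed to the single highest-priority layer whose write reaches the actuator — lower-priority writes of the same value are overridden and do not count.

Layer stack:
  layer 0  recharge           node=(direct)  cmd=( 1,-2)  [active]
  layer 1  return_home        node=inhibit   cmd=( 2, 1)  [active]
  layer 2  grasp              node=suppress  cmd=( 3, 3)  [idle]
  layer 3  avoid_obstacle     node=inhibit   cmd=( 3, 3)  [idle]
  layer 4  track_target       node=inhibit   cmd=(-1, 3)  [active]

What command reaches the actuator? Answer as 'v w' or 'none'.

none

[0] recharge on; wire := (1, -2)
[1] return_home on (inhibit); wire := none
[2] grasp off; pass none
[3] avoid_obstacle off; pass none
[4] track_target on (inhibit); wire := none
output none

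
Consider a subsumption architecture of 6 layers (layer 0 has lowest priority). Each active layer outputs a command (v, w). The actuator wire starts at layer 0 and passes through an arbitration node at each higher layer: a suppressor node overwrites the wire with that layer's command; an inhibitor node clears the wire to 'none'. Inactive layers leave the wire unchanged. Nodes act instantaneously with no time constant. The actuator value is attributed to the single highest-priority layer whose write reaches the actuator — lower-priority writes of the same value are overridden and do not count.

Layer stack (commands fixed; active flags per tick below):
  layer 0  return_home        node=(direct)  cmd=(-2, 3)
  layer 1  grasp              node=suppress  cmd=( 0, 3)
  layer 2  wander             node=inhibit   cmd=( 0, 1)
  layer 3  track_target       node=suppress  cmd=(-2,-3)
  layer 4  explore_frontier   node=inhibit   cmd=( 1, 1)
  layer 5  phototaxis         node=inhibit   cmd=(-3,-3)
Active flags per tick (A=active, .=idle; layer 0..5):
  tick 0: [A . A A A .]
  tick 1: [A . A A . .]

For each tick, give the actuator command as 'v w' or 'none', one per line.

tick 0:
  [0] return_home on; wire := (-2, 3)
  [1] grasp off; pass (-2, 3)
  [2] wander on (inhibit); wire := none
  [3] track_target on (suppress); wire := (-2, -3)
  [4] explore_frontier on (inhibit); wire := none
  [5] phototaxis off; pass none
  output none
tick 1:
  [0] return_home on; wire := (-2, 3)
  [1] grasp off; pass (-2, 3)
  [2] wander on (inhibit); wire := none
  [3] track_target on (suppress); wire := (-2, -3)
  [4] explore_frontier off; pass (-2, -3)
  [5] phototaxis off; pass (-2, -3)
  output (-2, -3)

none
-2 -3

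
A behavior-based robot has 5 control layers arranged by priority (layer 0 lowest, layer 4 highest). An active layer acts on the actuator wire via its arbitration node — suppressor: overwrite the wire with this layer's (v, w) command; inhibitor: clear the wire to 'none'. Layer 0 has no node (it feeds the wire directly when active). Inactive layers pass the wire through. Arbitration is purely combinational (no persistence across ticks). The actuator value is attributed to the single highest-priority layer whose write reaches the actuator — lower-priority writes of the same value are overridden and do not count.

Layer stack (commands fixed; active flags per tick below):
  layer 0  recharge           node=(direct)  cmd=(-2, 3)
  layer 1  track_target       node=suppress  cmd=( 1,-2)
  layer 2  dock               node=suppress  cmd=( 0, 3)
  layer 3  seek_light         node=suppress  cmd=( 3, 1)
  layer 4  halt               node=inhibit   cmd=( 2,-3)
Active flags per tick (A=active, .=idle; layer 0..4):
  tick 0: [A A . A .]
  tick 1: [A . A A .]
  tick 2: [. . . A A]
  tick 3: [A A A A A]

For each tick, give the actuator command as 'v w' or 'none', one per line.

tick 0:
  layer 0 (recharge) active — direct: (-2, 3)
  layer 1 (track_target) active — suppresses: (1, -2)
  layer 2 (dock) idle — unchanged: (1, -2)
  layer 3 (seek_light) active — suppresses: (3, 1)
  layer 4 (halt) idle — unchanged: (3, 1)
  → actuator (3, 1)
tick 1:
  layer 0 (recharge) active — direct: (-2, 3)
  layer 1 (track_target) idle — unchanged: (-2, 3)
  layer 2 (dock) active — suppresses: (0, 3)
  layer 3 (seek_light) active — suppresses: (3, 1)
  layer 4 (halt) idle — unchanged: (3, 1)
  → actuator (3, 1)
tick 2:
  layer 0 (recharge) idle — none
  layer 1 (track_target) idle — unchanged: none
  layer 2 (dock) idle — unchanged: none
  layer 3 (seek_light) active — suppresses: (3, 1)
  layer 4 (halt) active — inhibits: none
  → actuator none
tick 3:
  layer 0 (recharge) active — direct: (-2, 3)
  layer 1 (track_target) active — suppresses: (1, -2)
  layer 2 (dock) active — suppresses: (0, 3)
  layer 3 (seek_light) active — suppresses: (3, 1)
  layer 4 (halt) active — inhibits: none
  → actuator none

3 1
3 1
none
none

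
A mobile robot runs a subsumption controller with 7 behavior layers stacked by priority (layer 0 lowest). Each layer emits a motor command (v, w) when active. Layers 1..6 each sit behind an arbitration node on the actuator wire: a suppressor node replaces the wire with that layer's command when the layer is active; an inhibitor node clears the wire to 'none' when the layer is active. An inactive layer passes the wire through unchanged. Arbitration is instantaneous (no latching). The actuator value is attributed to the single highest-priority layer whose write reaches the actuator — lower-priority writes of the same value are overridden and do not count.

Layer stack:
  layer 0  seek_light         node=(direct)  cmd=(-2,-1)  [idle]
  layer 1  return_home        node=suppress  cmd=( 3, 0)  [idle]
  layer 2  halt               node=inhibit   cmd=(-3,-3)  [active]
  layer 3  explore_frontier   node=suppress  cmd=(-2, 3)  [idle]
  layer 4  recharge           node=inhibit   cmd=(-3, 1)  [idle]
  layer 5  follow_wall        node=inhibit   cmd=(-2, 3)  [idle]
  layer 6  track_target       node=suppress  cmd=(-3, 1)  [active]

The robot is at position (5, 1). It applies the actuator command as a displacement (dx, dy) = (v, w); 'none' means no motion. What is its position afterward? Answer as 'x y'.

2 2

layer 0 (seek_light) idle — none
layer 1 (return_home) idle — unchanged: none
layer 2 (halt) active — inhibits: none
layer 3 (explore_frontier) idle — unchanged: none
layer 4 (recharge) idle — unchanged: none
layer 5 (follow_wall) idle — unchanged: none
layer 6 (track_target) active — suppresses: (-3, 1)
→ actuator (-3, 1)
position: (5, 1) + (-3, 1) = (2, 2)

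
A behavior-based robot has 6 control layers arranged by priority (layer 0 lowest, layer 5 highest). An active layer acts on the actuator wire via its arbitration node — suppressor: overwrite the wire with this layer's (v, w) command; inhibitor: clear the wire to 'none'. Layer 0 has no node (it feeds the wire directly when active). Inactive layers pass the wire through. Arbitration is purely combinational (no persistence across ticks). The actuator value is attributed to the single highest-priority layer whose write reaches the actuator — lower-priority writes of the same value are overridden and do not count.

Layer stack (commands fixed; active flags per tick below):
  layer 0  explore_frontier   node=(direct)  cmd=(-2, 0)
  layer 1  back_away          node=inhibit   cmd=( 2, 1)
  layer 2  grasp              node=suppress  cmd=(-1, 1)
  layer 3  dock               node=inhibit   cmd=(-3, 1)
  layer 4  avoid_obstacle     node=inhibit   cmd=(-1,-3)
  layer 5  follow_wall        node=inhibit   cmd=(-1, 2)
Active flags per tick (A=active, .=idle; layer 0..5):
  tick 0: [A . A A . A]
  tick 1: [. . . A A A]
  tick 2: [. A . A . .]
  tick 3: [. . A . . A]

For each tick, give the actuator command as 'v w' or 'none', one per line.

none
none
none
none

tick 0:
  [0] explore_frontier on; wire := (-2, 0)
  [1] back_away off; pass (-2, 0)
  [2] grasp on (suppress); wire := (-1, 1)
  [3] dock on (inhibit); wire := none
  [4] avoid_obstacle off; pass none
  [5] follow_wall on (inhibit); wire := none
  output none
tick 1:
  [0] explore_frontier off; wire := none
  [1] back_away off; pass none
  [2] grasp off; pass none
  [3] dock on (inhibit); wire := none
  [4] avoid_obstacle on (inhibit); wire := none
  [5] follow_wall on (inhibit); wire := none
  output none
tick 2:
  [0] explore_frontier off; wire := none
  [1] back_away on (inhibit); wire := none
  [2] grasp off; pass none
  [3] dock on (inhibit); wire := none
  [4] avoid_obstacle off; pass none
  [5] follow_wall off; pass none
  output none
tick 3:
  [0] explore_frontier off; wire := none
  [1] back_away off; pass none
  [2] grasp on (suppress); wire := (-1, 1)
  [3] dock off; pass (-1, 1)
  [4] avoid_obstacle off; pass (-1, 1)
  [5] follow_wall on (inhibit); wire := none
  output none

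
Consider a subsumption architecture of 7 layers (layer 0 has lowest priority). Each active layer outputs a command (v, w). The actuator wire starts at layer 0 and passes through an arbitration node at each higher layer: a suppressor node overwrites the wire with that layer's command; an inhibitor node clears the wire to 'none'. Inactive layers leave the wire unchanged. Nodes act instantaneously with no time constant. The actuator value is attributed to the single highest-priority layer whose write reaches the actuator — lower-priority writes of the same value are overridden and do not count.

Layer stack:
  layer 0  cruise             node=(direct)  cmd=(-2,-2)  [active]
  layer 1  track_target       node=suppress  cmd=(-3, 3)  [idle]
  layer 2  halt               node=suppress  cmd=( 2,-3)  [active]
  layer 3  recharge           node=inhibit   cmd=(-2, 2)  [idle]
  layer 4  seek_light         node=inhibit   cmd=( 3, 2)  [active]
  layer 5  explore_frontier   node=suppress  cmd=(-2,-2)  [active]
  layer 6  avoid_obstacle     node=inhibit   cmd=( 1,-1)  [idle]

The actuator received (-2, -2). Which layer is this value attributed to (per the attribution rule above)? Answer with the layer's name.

explore_frontier

layer 0 (cruise) active — direct: (-2, -2)
layer 1 (track_target) idle — unchanged: (-2, -2)
layer 2 (halt) active — suppresses: (2, -3)
layer 3 (recharge) idle — unchanged: (2, -3)
layer 4 (seek_light) active — inhibits: none
layer 5 (explore_frontier) active — suppresses: (-2, -2)
layer 6 (avoid_obstacle) idle — unchanged: (-2, -2)
→ actuator (-2, -2)
last writer: layer 5 = explore_frontier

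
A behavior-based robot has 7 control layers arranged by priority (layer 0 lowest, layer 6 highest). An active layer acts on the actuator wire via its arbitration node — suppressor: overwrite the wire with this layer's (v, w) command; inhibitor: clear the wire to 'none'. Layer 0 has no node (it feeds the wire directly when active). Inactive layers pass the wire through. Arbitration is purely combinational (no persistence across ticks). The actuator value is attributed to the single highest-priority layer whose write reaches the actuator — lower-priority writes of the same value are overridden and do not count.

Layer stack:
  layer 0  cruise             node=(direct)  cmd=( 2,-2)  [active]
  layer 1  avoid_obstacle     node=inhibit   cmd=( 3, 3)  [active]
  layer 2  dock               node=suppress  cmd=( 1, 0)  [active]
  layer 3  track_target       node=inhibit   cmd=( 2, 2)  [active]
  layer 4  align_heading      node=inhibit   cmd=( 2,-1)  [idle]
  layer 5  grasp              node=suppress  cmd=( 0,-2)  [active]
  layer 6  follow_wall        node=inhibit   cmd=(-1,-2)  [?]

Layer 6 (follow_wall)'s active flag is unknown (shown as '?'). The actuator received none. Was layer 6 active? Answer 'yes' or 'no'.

If layer 6 is active=yes:
  actuator would be none
If layer 6 is active=no:
  actuator would be (0, -2)
Observed none, so layer 6 was active.

yes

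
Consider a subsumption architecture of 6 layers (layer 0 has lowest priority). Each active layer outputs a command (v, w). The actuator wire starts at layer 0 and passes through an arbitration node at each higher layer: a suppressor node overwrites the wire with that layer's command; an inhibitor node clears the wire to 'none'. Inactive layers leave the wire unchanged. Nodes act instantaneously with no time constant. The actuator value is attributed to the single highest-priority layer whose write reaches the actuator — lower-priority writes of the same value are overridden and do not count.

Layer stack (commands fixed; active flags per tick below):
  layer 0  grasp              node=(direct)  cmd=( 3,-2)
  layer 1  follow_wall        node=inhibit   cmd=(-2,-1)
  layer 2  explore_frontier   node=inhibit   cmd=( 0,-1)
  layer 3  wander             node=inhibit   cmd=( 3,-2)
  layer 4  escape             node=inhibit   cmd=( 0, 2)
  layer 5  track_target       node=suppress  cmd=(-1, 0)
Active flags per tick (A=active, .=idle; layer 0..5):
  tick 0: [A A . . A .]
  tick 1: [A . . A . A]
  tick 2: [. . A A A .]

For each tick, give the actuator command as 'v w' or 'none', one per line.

tick 0:
  L0 grasp: active, feeds wire = (3, -2)
  L1 follow_wall: active, inhibitor → wire = none
  L2 explore_frontier: idle → wire stays none
  L3 wander: idle → wire stays none
  L4 escape: active, inhibitor → wire = none
  L5 track_target: idle → wire stays none
  actuator = none
tick 1:
  L0 grasp: active, feeds wire = (3, -2)
  L1 follow_wall: idle → wire stays (3, -2)
  L2 explore_frontier: idle → wire stays (3, -2)
  L3 wander: active, inhibitor → wire = none
  L4 escape: idle → wire stays none
  L5 track_target: active, suppressor → wire = (-1, 0)
  actuator = (-1, 0)
tick 2:
  L0 grasp: idle → wire = none
  L1 follow_wall: idle → wire stays none
  L2 explore_frontier: active, inhibitor → wire = none
  L3 wander: active, inhibitor → wire = none
  L4 escape: active, inhibitor → wire = none
  L5 track_target: idle → wire stays none
  actuator = none

none
-1 0
none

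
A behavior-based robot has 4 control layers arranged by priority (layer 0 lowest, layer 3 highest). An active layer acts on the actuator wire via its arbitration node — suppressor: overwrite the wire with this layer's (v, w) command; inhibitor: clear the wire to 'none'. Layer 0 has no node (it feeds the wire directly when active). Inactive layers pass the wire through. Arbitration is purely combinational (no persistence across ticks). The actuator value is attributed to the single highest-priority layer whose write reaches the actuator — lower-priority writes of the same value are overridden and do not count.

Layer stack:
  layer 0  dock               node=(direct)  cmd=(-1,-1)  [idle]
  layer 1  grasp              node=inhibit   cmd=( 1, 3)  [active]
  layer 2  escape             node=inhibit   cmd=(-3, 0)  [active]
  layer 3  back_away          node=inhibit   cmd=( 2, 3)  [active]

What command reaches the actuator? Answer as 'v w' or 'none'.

[0] dock off; wire := none
[1] grasp on (inhibit); wire := none
[2] escape on (inhibit); wire := none
[3] back_away on (inhibit); wire := none
output none

none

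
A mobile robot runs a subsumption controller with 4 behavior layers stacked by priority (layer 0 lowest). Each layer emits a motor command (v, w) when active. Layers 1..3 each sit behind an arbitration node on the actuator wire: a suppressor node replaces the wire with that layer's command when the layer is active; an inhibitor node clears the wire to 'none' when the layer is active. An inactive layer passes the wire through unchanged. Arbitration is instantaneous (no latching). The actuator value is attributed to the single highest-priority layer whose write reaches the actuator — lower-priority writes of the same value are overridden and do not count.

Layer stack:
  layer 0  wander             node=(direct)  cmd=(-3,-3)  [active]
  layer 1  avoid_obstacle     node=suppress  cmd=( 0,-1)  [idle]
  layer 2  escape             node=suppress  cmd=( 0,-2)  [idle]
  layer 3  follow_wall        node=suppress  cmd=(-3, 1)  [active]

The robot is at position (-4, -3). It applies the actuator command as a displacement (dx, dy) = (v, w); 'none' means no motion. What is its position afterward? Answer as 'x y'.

-7 -2

layer 0 (wander) active — direct: (-3, -3)
layer 1 (avoid_obstacle) idle — unchanged: (-3, -3)
layer 2 (escape) idle — unchanged: (-3, -3)
layer 3 (follow_wall) active — suppresses: (-3, 1)
→ actuator (-3, 1)
position: (-4, -3) + (-3, 1) = (-7, -2)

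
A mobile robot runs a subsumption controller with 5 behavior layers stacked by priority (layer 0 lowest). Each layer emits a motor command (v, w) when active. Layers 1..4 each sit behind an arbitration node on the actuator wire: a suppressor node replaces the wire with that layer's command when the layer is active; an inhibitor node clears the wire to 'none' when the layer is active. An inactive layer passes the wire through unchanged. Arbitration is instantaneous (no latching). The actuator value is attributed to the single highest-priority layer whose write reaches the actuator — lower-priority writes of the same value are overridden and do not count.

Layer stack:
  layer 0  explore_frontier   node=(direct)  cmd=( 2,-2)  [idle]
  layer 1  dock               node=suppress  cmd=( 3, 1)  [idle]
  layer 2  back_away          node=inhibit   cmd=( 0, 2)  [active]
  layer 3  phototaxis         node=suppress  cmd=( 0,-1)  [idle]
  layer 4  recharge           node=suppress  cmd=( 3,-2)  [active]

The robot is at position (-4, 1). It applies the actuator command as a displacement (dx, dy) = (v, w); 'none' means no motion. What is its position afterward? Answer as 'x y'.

[0] explore_frontier off; wire := none
[1] dock off; pass none
[2] back_away on (inhibit); wire := none
[3] phototaxis off; pass none
[4] recharge on (suppress); wire := (3, -2)
output (3, -2)
position: (-4, 1) + (3, -2) = (-1, -1)

-1 -1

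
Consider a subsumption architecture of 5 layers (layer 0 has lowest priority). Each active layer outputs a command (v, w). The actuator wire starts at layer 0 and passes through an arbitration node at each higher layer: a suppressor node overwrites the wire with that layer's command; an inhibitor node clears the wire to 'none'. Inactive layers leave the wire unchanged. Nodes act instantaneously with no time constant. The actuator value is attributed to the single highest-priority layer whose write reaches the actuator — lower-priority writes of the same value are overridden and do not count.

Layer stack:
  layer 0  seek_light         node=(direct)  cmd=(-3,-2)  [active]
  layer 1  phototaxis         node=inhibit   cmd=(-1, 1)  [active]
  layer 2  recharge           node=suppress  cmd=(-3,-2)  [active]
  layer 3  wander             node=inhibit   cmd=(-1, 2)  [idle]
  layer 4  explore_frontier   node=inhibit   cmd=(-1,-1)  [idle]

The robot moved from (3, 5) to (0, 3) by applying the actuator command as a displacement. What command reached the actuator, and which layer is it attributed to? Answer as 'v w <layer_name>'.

-3 -2 recharge

displacement = (0, 3) − (3, 5) = (-3, -2)
layer 0 (seek_light) active — direct: (-3, -2)
layer 1 (phototaxis) active — inhibits: none
layer 2 (recharge) active — suppresses: (-3, -2)
layer 3 (wander) idle — unchanged: (-3, -2)
layer 4 (explore_frontier) idle — unchanged: (-3, -2)
→ actuator (-3, -2) — from layer 2 (recharge)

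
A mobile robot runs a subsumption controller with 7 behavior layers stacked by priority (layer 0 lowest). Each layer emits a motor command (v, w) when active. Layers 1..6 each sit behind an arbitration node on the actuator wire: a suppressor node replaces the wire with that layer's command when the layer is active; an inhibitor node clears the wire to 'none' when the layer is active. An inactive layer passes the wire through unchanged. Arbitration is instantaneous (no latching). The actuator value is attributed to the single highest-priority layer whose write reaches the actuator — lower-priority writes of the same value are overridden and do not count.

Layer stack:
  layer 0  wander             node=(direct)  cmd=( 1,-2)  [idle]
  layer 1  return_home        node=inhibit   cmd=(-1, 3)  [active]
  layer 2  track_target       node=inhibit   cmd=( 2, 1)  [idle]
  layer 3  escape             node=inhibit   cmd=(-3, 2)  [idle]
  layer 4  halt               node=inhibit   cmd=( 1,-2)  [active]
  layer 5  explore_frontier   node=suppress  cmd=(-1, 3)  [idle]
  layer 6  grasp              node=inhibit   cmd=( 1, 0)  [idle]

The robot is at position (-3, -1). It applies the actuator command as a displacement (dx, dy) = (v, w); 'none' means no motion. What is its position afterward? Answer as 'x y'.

layer 0 (wander) idle — none
layer 1 (return_home) active — inhibits: none
layer 2 (track_target) idle — unchanged: none
layer 3 (escape) idle — unchanged: none
layer 4 (halt) active — inhibits: none
layer 5 (explore_frontier) idle — unchanged: none
layer 6 (grasp) idle — unchanged: none
→ actuator none
position: (-3, -1) + none = (-3, -1)

-3 -1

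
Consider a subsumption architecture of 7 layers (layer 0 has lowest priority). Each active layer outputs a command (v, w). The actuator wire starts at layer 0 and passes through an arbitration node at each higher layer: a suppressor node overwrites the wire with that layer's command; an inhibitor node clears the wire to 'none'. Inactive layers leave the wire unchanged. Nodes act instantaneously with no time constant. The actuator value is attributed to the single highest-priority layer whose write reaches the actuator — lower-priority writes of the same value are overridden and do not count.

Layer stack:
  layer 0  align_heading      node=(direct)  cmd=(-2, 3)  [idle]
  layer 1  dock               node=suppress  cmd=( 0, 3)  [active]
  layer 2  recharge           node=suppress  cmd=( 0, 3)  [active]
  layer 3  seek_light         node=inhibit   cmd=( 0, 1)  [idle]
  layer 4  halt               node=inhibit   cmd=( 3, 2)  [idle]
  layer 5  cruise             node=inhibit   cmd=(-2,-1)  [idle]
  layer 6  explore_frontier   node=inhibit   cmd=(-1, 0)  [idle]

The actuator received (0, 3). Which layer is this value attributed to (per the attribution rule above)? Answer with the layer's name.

layer 0 (align_heading) idle — none
layer 1 (dock) active — suppresses: (0, 3)
layer 2 (recharge) active — suppresses: (0, 3)
layer 3 (seek_light) idle — unchanged: (0, 3)
layer 4 (halt) idle — unchanged: (0, 3)
layer 5 (cruise) idle — unchanged: (0, 3)
layer 6 (explore_frontier) idle — unchanged: (0, 3)
→ actuator (0, 3)
last writer: layer 2 = recharge

recharge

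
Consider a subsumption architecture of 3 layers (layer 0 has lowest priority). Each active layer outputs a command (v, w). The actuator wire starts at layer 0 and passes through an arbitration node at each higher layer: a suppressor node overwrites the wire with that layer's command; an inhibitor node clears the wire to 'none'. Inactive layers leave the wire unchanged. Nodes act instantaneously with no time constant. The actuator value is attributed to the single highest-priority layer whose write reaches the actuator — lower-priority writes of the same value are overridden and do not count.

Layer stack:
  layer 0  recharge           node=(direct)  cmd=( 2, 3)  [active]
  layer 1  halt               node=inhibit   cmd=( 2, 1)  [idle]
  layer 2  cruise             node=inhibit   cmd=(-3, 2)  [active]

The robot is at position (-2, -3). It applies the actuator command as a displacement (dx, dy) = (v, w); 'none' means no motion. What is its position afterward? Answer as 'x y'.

L0 recharge: active, feeds wire = (2, 3)
L1 halt: idle → wire stays (2, 3)
L2 cruise: active, inhibitor → wire = none
actuator = none
position: (-2, -3) + none = (-2, -3)

-2 -3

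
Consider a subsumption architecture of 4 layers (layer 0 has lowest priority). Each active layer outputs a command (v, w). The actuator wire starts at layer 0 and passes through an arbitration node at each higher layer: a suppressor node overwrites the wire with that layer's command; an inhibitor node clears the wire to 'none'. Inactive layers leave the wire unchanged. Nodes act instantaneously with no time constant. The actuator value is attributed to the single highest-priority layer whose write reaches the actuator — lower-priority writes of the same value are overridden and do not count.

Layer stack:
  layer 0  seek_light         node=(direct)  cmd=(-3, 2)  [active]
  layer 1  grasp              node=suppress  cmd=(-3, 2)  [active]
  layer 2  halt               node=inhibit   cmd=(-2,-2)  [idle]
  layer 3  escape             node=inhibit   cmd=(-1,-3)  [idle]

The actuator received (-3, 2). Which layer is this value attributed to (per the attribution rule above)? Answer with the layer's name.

layer 0 (seek_light) active — direct: (-3, 2)
layer 1 (grasp) active — suppresses: (-3, 2)
layer 2 (halt) idle — unchanged: (-3, 2)
layer 3 (escape) idle — unchanged: (-3, 2)
→ actuator (-3, 2)
last writer: layer 1 = grasp

grasp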